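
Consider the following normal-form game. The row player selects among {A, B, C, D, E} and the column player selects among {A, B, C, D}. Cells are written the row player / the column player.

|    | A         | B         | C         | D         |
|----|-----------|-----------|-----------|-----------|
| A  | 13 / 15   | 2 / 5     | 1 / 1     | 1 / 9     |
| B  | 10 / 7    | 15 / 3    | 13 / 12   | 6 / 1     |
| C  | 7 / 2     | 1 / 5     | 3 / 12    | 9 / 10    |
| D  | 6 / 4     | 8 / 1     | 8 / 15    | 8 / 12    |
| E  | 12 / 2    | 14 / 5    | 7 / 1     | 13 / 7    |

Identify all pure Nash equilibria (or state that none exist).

Check mutual best responses: a cell is a NE iff neither player can gain by unilaterally deviating.
The row player's best responses — vs A: A (payoff 13); vs B: B (payoff 15); vs C: B (payoff 13); vs D: E (payoff 13).
The column player's best responses — vs A: A (payoff 15); vs B: C (payoff 12); vs C: C (payoff 12); vs D: C (payoff 15); vs E: D (payoff 7).
Mutual best responses occur at (A, A), (B, C), and (E, D); at each, neither player gains by switching.

(A, A), (B, C), and (E, D)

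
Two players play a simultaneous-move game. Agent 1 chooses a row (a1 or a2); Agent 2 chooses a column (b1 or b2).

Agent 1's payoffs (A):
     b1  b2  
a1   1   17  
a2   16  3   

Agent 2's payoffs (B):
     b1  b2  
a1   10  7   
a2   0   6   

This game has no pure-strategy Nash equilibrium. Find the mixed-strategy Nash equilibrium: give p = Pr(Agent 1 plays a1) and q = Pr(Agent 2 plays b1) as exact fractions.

p = 2/3, q = 14/29

Each player's mixing probability is pinned down by making the *other* player indifferent.
Agent 2 indifferent between b1 and b2: p·10 + (1−p)·0 = p·7 + (1−p)·6 ⟹ 0 + 10p = 6 + 1p ⟹ p = 2/3.
Agent 1 indifferent between a1 and a2: q·1 + (1−q)·17 = q·16 + (1−q)·3 ⟹ 17 + (-16)q = 3 + 13q ⟹ q = 14/29.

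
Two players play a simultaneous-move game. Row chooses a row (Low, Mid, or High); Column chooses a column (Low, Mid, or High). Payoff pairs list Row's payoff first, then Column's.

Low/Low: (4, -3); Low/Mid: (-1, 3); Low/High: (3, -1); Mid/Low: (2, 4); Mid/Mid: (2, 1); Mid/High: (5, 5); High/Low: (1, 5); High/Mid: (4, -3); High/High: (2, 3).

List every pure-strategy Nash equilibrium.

(Mid, High)

Find each player's best response to every opponent strategy; NE are the intersections.
Row's best responses — vs Low: Low (payoff 4); vs Mid: High (payoff 4); vs High: Mid (payoff 5).
Column's best responses — vs Low: Mid (payoff 3); vs Mid: High (payoff 5); vs High: Low (payoff 5).
The only mutual best response is (Mid, High); neither player gains by switching there.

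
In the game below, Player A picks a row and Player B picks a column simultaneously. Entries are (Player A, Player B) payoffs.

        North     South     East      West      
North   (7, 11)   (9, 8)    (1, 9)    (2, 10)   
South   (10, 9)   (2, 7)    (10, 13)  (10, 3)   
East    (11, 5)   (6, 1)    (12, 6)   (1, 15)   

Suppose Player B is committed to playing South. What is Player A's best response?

With Player B fixed at South, Player A's payoffs are: North → 9, South → 2, East → 6.
The maximum is 9, achieved by North.

North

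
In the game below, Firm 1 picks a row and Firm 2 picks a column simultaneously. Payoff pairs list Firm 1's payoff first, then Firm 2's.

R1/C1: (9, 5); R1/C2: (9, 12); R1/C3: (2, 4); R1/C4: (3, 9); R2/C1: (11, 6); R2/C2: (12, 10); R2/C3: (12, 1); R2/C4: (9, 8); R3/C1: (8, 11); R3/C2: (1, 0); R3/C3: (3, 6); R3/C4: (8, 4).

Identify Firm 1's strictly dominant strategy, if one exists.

R2

A strategy is strictly dominant if it gives Firm 1 a strictly higher payoff than every other strategy, against every choice by the opponent.
R2 strictly dominates: vs C1: 11 > each of {9, 8}; vs C2: 12 > each of {9, 1}; vs C3: 12 > each of {2, 3}; vs C4: 9 > each of {3, 8}.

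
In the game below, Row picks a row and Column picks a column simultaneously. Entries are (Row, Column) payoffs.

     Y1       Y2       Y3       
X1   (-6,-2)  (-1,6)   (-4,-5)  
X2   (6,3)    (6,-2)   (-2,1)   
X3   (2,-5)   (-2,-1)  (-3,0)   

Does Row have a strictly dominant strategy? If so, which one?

A strategy is strictly dominant if it gives Row a strictly higher payoff than every other strategy, against every choice by the opponent.
X2 strictly dominates: vs Y1: 6 > each of {-6, 2}; vs Y2: 6 > each of {-1, -2}; vs Y3: -2 > each of {-4, -3}.

X2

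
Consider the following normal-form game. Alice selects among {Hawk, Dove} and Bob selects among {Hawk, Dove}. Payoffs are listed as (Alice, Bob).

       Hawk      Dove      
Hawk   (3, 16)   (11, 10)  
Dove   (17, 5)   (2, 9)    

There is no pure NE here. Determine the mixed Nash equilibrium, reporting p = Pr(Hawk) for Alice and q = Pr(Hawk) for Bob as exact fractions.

Each player's mixing probability is pinned down by making the *other* player indifferent.
Bob indifferent between Hawk and Dove: p·16 + (1−p)·5 = p·10 + (1−p)·9 ⟹ 5 + 11p = 9 + 1p ⟹ p = 2/5.
Alice indifferent between Hawk and Dove: q·3 + (1−q)·11 = q·17 + (1−q)·2 ⟹ 11 + (-8)q = 2 + 15q ⟹ q = 9/23.

p = 2/5, q = 9/23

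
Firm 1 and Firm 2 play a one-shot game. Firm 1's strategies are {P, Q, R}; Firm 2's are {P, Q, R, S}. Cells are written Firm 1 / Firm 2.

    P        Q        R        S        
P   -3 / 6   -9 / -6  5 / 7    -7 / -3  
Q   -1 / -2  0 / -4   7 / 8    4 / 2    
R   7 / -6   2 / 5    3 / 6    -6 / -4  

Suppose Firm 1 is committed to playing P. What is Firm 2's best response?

With Firm 1 fixed at P, Firm 2's payoffs are: P → 6, Q → -6, R → 7, S → -3.
The maximum is 7, achieved by R.

R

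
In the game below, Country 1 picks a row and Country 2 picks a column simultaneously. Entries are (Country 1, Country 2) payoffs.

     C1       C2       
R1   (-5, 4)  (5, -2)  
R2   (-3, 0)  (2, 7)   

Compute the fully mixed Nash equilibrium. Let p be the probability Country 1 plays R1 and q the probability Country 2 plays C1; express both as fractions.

p = 7/13, q = 3/5

Each player's mixing probability is pinned down by making the *other* player indifferent.
Country 2 indifferent between C1 and C2: p·4 + (1−p)·0 = p·(-2) + (1−p)·7 ⟹ 0 + 4p = 7 + (-9)p ⟹ p = 7/13.
Country 1 indifferent between R1 and R2: q·(-5) + (1−q)·5 = q·(-3) + (1−q)·2 ⟹ 5 + (-10)q = 2 + (-5)q ⟹ q = 3/5.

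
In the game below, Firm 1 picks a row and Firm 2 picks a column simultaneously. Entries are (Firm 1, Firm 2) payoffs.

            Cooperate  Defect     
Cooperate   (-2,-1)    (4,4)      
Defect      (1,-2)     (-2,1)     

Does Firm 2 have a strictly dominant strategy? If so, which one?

Defect

Check whether one of Firm 2's strategies beats all alternatives regardless of what the opponent does.
Defect strictly dominates: vs Cooperate: 4 > -1; vs Defect: 1 > -2.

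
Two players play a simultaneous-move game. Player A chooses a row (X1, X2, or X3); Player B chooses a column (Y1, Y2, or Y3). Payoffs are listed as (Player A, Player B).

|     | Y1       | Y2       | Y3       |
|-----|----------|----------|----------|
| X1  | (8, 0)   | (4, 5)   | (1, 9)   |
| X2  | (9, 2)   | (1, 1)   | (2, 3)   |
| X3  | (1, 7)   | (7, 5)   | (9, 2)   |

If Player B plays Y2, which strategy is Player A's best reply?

X3

With Player B fixed at Y2, Player A's payoffs are: X1 → 4, X2 → 1, X3 → 7.
The maximum is 7, achieved by X3.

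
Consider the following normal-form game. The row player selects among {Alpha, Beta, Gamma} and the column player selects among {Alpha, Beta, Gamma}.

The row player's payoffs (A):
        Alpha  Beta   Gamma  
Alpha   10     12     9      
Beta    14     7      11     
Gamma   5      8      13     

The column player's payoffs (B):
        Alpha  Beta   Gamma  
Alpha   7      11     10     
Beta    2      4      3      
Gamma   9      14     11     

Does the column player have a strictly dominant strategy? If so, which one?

Check whether one of the column player's strategies beats all alternatives regardless of what the opponent does.
Beta strictly dominates: vs Alpha: 11 > each of {7, 10}; vs Beta: 4 > each of {2, 3}; vs Gamma: 14 > each of {9, 11}.

Beta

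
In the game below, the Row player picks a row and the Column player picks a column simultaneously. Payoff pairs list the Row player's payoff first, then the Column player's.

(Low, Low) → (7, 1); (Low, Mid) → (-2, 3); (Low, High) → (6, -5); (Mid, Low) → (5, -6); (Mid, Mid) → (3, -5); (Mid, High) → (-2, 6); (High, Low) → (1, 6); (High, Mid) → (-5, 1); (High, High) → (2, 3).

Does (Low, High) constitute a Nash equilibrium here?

Holding the Column player at High: the Row player gets 6 from Low, versus -2 from Mid, 2 from High. No profitable deviation for the Row player.
Holding the Row player at Low: the Column player gets -5 from High but could get 3 by switching to Mid. The Column player has a profitable deviation.

No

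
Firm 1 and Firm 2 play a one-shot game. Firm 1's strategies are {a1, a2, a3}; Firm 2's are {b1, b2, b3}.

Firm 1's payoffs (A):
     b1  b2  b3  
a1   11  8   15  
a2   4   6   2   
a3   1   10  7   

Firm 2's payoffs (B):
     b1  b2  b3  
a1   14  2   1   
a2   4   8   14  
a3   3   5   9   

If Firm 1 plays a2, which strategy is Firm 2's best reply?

b3

With Firm 1 fixed at a2, Firm 2's payoffs are: b1 → 4, b2 → 8, b3 → 14.
The maximum is 14, achieved by b3.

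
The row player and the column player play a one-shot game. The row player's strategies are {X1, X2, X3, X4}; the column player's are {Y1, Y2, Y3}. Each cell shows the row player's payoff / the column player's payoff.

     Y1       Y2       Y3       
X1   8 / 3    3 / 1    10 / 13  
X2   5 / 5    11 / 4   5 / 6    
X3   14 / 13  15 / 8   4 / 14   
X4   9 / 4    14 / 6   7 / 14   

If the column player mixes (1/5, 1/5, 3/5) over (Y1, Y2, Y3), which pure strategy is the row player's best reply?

The row player's best reply maximizes expected payoff against the mix.
X1: (1/5)·8 + (1/5)·3 + (3/5)·10 = 41/5
X2: (1/5)·5 + (1/5)·11 + (3/5)·5 = 31/5
X3: (1/5)·14 + (1/5)·15 + (3/5)·4 = 41/5
X4: (1/5)·9 + (1/5)·14 + (3/5)·7 = 44/5
Highest expected payoff is 44/5, from X4.

X4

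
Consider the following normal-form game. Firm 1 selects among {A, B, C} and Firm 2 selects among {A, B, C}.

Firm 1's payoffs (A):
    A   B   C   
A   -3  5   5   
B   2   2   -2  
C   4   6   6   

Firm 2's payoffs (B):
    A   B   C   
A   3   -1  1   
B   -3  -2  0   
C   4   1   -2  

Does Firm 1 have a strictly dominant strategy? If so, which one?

C

A strategy is strictly dominant if it gives Firm 1 a strictly higher payoff than every other strategy, against every choice by the opponent.
C strictly dominates: vs A: 4 > each of {-3, 2}; vs B: 6 > each of {5, 2}; vs C: 6 > each of {5, -2}.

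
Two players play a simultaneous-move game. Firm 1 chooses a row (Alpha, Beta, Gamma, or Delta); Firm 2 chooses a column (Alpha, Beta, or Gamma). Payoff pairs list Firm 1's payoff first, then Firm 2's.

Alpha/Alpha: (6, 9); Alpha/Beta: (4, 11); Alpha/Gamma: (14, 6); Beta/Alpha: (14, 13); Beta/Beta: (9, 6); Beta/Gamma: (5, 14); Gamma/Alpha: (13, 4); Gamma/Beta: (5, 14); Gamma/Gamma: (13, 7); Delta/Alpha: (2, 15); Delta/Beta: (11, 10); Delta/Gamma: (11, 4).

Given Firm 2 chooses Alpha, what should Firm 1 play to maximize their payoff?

Beta

With Firm 2 fixed at Alpha, Firm 1's payoffs are: Alpha → 6, Beta → 14, Gamma → 13, Delta → 2.
The maximum is 14, achieved by Beta.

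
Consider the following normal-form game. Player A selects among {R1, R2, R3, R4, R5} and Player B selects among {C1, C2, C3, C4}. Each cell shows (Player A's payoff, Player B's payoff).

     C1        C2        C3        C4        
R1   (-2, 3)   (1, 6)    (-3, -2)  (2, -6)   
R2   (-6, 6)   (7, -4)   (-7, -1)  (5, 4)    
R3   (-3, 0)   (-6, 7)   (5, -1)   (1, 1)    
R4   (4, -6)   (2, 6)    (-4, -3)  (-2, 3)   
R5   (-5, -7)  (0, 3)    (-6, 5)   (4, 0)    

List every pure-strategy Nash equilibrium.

Find each player's best response to every opponent strategy; NE are the intersections.
Player A's best responses — vs C1: R4 (payoff 4); vs C2: R2 (payoff 7); vs C3: R3 (payoff 5); vs C4: R2 (payoff 5).
Player B's best responses — vs R1: C2 (payoff 6); vs R2: C1 (payoff 6); vs R3: C2 (payoff 7); vs R4: C2 (payoff 6); vs R5: C3 (payoff 5).
No cell has both players best-responding. For instance, Player A's best reply to C1 is R4, but against R4 Player B prefers C2 over C1.

None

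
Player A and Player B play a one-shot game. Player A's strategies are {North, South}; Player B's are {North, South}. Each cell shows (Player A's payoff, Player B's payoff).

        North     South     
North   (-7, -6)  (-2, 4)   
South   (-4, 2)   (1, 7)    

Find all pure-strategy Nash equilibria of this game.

(South, South)

Find each player's best response to every opponent strategy; NE are the intersections.
Player A's best responses — vs North: South (payoff -4); vs South: South (payoff 1).
Player B's best responses — vs North: South (payoff 4); vs South: South (payoff 7).
The only mutual best response is (South, South); neither player gains by switching there.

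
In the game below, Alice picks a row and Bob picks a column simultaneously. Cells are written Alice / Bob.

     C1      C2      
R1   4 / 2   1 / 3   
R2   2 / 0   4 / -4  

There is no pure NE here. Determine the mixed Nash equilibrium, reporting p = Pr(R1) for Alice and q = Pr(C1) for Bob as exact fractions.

p = 4/5, q = 3/5

In a mixed NE each player is indifferent between their pure strategies, so the opponent's mix sets the indifference.
Bob indifferent between C1 and C2: p·2 + (1−p)·0 = p·3 + (1−p)·(-4) ⟹ 0 + 2p = (-4) + 7p ⟹ p = 4/5.
Alice indifferent between R1 and R2: q·4 + (1−q)·1 = q·2 + (1−q)·4 ⟹ 1 + 3q = 4 + (-2)q ⟹ q = 3/5.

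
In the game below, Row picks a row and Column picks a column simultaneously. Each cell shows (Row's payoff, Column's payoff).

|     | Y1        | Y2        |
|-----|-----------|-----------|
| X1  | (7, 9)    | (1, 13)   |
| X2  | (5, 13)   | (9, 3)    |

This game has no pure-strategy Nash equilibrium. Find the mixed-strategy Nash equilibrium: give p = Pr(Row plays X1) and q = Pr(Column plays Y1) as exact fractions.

p = 5/7, q = 4/5

Each player's mixing probability is pinned down by making the *other* player indifferent.
Column indifferent between Y1 and Y2: p·9 + (1−p)·13 = p·13 + (1−p)·3 ⟹ 13 + (-4)p = 3 + 10p ⟹ p = 5/7.
Row indifferent between X1 and X2: q·7 + (1−q)·1 = q·5 + (1−q)·9 ⟹ 1 + 6q = 9 + (-4)q ⟹ q = 4/5.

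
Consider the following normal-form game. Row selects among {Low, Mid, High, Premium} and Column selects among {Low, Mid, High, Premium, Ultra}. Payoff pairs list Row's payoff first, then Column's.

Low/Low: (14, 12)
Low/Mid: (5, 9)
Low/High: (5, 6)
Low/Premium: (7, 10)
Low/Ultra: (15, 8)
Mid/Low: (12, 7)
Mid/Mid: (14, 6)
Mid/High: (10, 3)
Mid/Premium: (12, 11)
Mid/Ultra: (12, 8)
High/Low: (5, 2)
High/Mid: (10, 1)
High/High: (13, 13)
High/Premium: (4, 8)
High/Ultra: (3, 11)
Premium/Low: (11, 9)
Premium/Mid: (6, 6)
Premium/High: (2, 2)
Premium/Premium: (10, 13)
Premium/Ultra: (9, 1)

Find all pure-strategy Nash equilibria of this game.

A profile is a Nash equilibrium when each player is best-responding to the other.
Row's best responses — vs Low: Low (payoff 14); vs Mid: Mid (payoff 14); vs High: High (payoff 13); vs Premium: Mid (payoff 12); vs Ultra: Low (payoff 15).
Column's best responses — vs Low: Low (payoff 12); vs Mid: Premium (payoff 11); vs High: High (payoff 13); vs Premium: Premium (payoff 13).
Mutual best responses occur at (Low, Low), (Mid, Premium), and (High, High); at each, neither player gains by switching.

(Low, Low), (Mid, Premium), and (High, High)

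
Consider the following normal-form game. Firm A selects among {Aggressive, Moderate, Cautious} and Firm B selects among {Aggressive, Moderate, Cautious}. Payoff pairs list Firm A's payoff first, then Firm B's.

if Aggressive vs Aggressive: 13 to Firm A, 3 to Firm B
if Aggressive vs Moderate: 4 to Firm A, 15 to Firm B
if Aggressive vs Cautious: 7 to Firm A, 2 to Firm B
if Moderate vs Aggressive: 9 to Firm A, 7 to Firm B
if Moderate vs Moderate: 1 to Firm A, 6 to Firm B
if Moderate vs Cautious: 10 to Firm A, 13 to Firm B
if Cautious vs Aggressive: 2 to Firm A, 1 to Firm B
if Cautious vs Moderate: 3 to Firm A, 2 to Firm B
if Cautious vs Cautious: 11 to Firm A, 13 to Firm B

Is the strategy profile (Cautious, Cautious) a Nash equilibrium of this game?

Holding Firm B at Cautious: Firm A gets 11 from Cautious, versus 7 from Aggressive, 10 from Moderate. No profitable deviation for Firm A.
Holding Firm A at Cautious: Firm B gets 13 from Cautious, versus 1 from Aggressive, 2 from Moderate. No profitable deviation for Firm B either.

Yes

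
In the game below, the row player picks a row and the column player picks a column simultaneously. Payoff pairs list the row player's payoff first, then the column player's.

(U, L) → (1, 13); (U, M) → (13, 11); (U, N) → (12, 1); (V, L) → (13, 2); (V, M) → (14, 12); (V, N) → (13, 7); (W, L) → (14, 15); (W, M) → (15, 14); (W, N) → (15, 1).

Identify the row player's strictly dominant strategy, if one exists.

W

Check whether one of the row player's strategies beats all alternatives regardless of what the opponent does.
W strictly dominates: vs L: 14 > each of {1, 13}; vs M: 15 > each of {13, 14}; vs N: 15 > each of {12, 13}.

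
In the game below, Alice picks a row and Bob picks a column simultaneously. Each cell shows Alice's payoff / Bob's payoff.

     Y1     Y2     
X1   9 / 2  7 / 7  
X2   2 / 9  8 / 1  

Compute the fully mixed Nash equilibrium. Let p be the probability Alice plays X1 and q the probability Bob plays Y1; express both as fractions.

p = 8/13, q = 1/8

Each player's mixing probability is pinned down by making the *other* player indifferent.
Bob indifferent between Y1 and Y2: p·2 + (1−p)·9 = p·7 + (1−p)·1 ⟹ 9 + (-7)p = 1 + 6p ⟹ p = 8/13.
Alice indifferent between X1 and X2: q·9 + (1−q)·7 = q·2 + (1−q)·8 ⟹ 7 + 2q = 8 + (-6)q ⟹ q = 1/8.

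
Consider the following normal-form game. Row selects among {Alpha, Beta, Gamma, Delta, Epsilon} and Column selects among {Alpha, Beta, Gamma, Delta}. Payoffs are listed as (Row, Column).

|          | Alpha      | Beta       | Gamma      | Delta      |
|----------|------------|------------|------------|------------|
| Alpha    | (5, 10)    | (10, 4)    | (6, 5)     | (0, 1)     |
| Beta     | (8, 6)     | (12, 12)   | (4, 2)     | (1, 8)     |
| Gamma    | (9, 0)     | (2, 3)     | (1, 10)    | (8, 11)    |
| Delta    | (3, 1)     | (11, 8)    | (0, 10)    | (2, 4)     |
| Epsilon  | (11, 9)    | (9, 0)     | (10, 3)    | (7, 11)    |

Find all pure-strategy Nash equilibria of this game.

(Beta, Beta) and (Gamma, Delta)

Find each player's best response to every opponent strategy; NE are the intersections.
Row's best responses — vs Alpha: Epsilon (payoff 11); vs Beta: Beta (payoff 12); vs Gamma: Epsilon (payoff 10); vs Delta: Gamma (payoff 8).
Column's best responses — vs Alpha: Alpha (payoff 10); vs Beta: Beta (payoff 12); vs Gamma: Delta (payoff 11); vs Delta: Gamma (payoff 10); vs Epsilon: Delta (payoff 11).
Mutual best responses occur at (Beta, Beta) and (Gamma, Delta); at each, neither player gains by switching.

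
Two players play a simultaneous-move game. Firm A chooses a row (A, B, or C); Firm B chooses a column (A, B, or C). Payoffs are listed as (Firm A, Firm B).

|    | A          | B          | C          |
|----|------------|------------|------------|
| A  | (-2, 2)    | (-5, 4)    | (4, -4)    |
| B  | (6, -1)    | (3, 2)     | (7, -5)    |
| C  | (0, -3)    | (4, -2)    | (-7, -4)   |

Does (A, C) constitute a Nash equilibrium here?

No

Holding Firm B at C: Firm A gets 4 from A but could get 7 by switching to B. Firm A has a profitable deviation.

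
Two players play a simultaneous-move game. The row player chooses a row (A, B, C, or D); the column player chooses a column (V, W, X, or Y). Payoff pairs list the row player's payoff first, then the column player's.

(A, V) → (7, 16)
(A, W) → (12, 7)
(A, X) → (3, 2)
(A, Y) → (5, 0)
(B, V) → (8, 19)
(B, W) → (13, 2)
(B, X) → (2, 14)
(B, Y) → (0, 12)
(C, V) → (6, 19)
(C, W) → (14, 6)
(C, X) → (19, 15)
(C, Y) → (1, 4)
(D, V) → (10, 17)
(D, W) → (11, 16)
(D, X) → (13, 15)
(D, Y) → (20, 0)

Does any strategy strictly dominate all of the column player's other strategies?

V

Check whether one of the column player's strategies beats all alternatives regardless of what the opponent does.
V strictly dominates: vs A: 16 > each of {7, 2, 0}; vs B: 19 > each of {2, 14, 12}; vs C: 19 > each of {6, 15, 4}; vs D: 17 > each of {16, 15, 0}.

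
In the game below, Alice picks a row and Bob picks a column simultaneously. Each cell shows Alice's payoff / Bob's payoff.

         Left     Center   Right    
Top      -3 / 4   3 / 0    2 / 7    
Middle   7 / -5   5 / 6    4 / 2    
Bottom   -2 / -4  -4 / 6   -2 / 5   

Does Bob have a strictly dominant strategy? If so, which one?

None

Check whether one of Bob's strategies beats all alternatives regardless of what the opponent does.
Left is not dominant: against Top, Right gives 7 > 4.
Center is not dominant: against Top, Left gives 4 > 0.
Right is not dominant: against Middle, Center gives 6 > 2.
No single strategy is best against every opponent action.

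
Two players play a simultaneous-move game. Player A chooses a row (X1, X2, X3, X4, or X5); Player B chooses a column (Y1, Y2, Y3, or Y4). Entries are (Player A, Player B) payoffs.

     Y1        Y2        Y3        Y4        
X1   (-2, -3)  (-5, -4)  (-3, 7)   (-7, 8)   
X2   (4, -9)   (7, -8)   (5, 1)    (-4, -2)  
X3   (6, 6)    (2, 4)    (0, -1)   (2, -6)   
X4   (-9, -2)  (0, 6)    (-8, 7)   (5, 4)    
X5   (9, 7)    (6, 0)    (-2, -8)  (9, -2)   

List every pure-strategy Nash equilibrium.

(X2, Y3) and (X5, Y1)

Check mutual best responses: a cell is a NE iff neither player can gain by unilaterally deviating.
Player A's best responses — vs Y1: X5 (payoff 9); vs Y2: X2 (payoff 7); vs Y3: X2 (payoff 5); vs Y4: X5 (payoff 9).
Player B's best responses — vs X1: Y4 (payoff 8); vs X2: Y3 (payoff 1); vs X3: Y1 (payoff 6); vs X4: Y3 (payoff 7); vs X5: Y1 (payoff 7).
Mutual best responses occur at (X2, Y3) and (X5, Y1); at each, neither player gains by switching.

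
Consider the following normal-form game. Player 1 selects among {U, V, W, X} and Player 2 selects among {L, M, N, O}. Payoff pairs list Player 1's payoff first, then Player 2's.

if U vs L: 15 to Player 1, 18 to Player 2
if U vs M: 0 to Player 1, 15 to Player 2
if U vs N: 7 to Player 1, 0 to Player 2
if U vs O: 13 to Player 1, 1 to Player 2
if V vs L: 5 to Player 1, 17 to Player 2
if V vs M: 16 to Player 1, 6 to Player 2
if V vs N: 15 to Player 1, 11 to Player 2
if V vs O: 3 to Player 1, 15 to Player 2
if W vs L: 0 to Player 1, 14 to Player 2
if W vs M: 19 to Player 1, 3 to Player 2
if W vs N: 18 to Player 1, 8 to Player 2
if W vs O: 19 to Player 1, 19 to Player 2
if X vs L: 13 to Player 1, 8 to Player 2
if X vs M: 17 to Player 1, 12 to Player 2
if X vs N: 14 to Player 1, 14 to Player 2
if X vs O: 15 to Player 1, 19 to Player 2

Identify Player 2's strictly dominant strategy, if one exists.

A strategy is strictly dominant if it gives Player 2 a strictly higher payoff than every other strategy, against every choice by the opponent.
L is not dominant: against W, O gives 19 > 14.
M is not dominant: against U, L gives 18 > 15.
N is not dominant: against U, L gives 18 > 0.
O is not dominant: against U, L gives 18 > 1.
No single strategy is best against every opponent action.

No strictly dominant strategy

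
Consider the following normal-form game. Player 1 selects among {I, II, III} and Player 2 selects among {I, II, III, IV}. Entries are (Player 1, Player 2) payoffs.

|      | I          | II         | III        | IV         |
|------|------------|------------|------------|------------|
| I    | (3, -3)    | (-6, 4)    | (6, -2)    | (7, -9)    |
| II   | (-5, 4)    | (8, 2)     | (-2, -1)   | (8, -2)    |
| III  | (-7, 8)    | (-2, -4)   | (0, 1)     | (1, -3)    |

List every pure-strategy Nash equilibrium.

Check mutual best responses: a cell is a NE iff neither player can gain by unilaterally deviating.
Player 1's best responses — vs I: I (payoff 3); vs II: II (payoff 8); vs III: I (payoff 6); vs IV: II (payoff 8).
Player 2's best responses — vs I: II (payoff 4); vs II: I (payoff 4); vs III: I (payoff 8).
No cell has both players best-responding. For instance, Player 1's best reply to IV is II, but against II Player 2 prefers I over IV.

None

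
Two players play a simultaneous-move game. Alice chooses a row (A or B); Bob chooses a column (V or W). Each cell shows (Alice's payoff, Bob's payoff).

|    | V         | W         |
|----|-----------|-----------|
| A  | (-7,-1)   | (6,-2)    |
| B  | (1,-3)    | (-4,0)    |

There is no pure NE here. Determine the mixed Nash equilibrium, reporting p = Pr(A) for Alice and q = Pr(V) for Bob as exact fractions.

p = 3/4, q = 5/9

Each player's mixing probability is pinned down by making the *other* player indifferent.
Bob indifferent between V and W: p·(-1) + (1−p)·(-3) = p·(-2) + (1−p)·0 ⟹ (-3) + 2p = 0 + (-2)p ⟹ p = 3/4.
Alice indifferent between A and B: q·(-7) + (1−q)·6 = q·1 + (1−q)·(-4) ⟹ 6 + (-13)q = (-4) + 5q ⟹ q = 5/9.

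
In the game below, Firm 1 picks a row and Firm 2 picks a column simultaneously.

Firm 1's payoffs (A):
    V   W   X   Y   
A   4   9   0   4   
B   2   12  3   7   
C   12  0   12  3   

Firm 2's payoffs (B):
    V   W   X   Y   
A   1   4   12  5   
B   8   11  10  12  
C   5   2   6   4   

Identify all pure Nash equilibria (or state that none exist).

(B, Y) and (C, X)

Check mutual best responses: a cell is a NE iff neither player can gain by unilaterally deviating.
Firm 1's best responses — vs V: C (payoff 12); vs W: B (payoff 12); vs X: C (payoff 12); vs Y: B (payoff 7).
Firm 2's best responses — vs A: X (payoff 12); vs B: Y (payoff 12); vs C: X (payoff 6).
Mutual best responses occur at (B, Y) and (C, X); at each, neither player gains by switching.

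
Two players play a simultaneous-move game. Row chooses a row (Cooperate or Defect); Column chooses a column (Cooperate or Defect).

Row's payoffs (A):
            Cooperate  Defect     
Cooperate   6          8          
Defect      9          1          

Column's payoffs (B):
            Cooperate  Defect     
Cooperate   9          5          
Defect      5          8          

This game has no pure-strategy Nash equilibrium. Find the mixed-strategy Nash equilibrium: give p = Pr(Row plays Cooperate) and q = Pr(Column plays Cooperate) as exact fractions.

p = 3/7, q = 7/10

Each player's mixing probability is pinned down by making the *other* player indifferent.
Column indifferent between Cooperate and Defect: p·9 + (1−p)·5 = p·5 + (1−p)·8 ⟹ 5 + 4p = 8 + (-3)p ⟹ p = 3/7.
Row indifferent between Cooperate and Defect: q·6 + (1−q)·8 = q·9 + (1−q)·1 ⟹ 8 + (-2)q = 1 + 8q ⟹ q = 7/10.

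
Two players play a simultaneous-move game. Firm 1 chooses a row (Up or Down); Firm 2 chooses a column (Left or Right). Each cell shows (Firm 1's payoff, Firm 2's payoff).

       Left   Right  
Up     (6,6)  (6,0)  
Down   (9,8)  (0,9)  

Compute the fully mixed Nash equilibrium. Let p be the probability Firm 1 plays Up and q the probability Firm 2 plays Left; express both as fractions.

In a mixed NE each player is indifferent between their pure strategies, so the opponent's mix sets the indifference.
Firm 2 indifferent between Left and Right: p·6 + (1−p)·8 = p·0 + (1−p)·9 ⟹ 8 + (-2)p = 9 + (-9)p ⟹ p = 1/7.
Firm 1 indifferent between Up and Down: q·6 + (1−q)·6 = q·9 + (1−q)·0 ⟹ 6 + 0q = 0 + 9q ⟹ q = 2/3.

p = 1/7, q = 2/3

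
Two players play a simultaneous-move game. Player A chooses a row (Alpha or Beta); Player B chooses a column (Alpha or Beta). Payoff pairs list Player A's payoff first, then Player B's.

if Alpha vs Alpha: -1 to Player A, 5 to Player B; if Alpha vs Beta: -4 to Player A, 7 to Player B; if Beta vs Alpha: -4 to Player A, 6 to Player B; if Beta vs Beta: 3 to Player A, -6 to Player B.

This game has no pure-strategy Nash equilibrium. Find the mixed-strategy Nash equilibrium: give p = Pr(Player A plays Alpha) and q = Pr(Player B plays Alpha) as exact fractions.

In a mixed NE each player is indifferent between their pure strategies, so the opponent's mix sets the indifference.
Player B indifferent between Alpha and Beta: p·5 + (1−p)·6 = p·7 + (1−p)·(-6) ⟹ 6 + (-1)p = (-6) + 13p ⟹ p = 6/7.
Player A indifferent between Alpha and Beta: q·(-1) + (1−q)·(-4) = q·(-4) + (1−q)·3 ⟹ (-4) + 3q = 3 + (-7)q ⟹ q = 7/10.

p = 6/7, q = 7/10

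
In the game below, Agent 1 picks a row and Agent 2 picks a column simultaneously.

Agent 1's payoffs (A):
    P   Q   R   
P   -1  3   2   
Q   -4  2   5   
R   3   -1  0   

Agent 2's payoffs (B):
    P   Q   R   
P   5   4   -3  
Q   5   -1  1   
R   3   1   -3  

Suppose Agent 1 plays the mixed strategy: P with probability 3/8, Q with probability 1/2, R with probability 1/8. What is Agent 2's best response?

P

Agent 2's best reply maximizes expected payoff against the mix.
P: (3/8)·5 + (1/2)·5 + (1/8)·3 = 19/4
Q: (3/8)·4 + (1/2)·(-1) + (1/8)·1 = 9/8
R: (3/8)·(-3) + (1/2)·1 + (1/8)·(-3) = -1
Highest expected payoff is 19/4, from P.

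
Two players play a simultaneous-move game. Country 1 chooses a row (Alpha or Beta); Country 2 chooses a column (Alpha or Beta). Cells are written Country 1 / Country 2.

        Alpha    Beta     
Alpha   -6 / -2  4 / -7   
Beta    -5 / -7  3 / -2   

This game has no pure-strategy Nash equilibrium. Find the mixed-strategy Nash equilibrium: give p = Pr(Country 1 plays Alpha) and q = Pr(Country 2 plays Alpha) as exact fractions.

p = 1/2, q = 1/2

Each player's mixing probability is pinned down by making the *other* player indifferent.
Country 2 indifferent between Alpha and Beta: p·(-2) + (1−p)·(-7) = p·(-7) + (1−p)·(-2) ⟹ (-7) + 5p = (-2) + (-5)p ⟹ p = 1/2.
Country 1 indifferent between Alpha and Beta: q·(-6) + (1−q)·4 = q·(-5) + (1−q)·3 ⟹ 4 + (-10)q = 3 + (-8)q ⟹ q = 1/2.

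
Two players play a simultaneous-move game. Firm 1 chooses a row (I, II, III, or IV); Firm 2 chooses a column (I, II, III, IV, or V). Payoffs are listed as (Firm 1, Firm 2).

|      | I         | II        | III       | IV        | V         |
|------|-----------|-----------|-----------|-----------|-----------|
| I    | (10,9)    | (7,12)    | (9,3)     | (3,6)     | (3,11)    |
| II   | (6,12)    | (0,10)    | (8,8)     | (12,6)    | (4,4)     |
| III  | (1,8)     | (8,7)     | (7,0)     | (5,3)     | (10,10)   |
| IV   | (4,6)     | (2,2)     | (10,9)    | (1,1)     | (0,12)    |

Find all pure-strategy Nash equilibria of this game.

A profile is a Nash equilibrium when each player is best-responding to the other.
Firm 1's best responses — vs I: I (payoff 10); vs II: III (payoff 8); vs III: IV (payoff 10); vs IV: II (payoff 12); vs V: III (payoff 10).
Firm 2's best responses — vs I: II (payoff 12); vs II: I (payoff 12); vs III: V (payoff 10); vs IV: V (payoff 12).
The only mutual best response is (III, V); neither player gains by switching there.

(III, V)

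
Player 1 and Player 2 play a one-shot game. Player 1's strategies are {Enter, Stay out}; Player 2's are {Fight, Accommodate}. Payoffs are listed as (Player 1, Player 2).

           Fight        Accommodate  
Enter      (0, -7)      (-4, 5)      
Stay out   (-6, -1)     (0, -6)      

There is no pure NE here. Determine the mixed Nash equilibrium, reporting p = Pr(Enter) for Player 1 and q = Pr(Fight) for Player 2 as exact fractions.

p = 5/17, q = 2/5

Each player's mixing probability is pinned down by making the *other* player indifferent.
Player 2 indifferent between Fight and Accommodate: p·(-7) + (1−p)·(-1) = p·5 + (1−p)·(-6) ⟹ (-1) + (-6)p = (-6) + 11p ⟹ p = 5/17.
Player 1 indifferent between Enter and Stay out: q·0 + (1−q)·(-4) = q·(-6) + (1−q)·0 ⟹ (-4) + 4q = 0 + (-6)q ⟹ q = 2/5.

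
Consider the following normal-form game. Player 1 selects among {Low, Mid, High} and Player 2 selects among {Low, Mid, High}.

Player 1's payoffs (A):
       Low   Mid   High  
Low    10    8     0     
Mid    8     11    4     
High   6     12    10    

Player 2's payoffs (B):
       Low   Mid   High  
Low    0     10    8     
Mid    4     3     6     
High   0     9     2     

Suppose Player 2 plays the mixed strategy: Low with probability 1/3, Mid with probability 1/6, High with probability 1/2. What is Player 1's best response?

High

Compute Player 1's expected payoff from each pure strategy against the given mix.
Low: (1/3)·10 + (1/6)·8 + (1/2)·0 = 14/3
Mid: (1/3)·8 + (1/6)·11 + (1/2)·4 = 13/2
High: (1/3)·6 + (1/6)·12 + (1/2)·10 = 9
Highest expected payoff is 9, from High.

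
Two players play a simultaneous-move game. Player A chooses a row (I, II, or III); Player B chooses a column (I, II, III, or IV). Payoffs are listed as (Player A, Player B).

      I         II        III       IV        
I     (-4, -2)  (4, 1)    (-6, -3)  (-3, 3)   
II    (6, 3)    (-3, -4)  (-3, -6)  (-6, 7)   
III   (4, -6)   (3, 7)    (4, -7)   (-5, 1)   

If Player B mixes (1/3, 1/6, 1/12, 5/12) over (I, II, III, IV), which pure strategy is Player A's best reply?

Player A's best reply maximizes expected payoff against the mix.
I: (1/3)·(-4) + (1/6)·4 + (1/12)·(-6) + (5/12)·(-3) = -29/12
II: (1/3)·6 + (1/6)·(-3) + (1/12)·(-3) + (5/12)·(-6) = -5/4
III: (1/3)·4 + (1/6)·3 + (1/12)·4 + (5/12)·(-5) = 1/12
Highest expected payoff is 1/12, from III.

III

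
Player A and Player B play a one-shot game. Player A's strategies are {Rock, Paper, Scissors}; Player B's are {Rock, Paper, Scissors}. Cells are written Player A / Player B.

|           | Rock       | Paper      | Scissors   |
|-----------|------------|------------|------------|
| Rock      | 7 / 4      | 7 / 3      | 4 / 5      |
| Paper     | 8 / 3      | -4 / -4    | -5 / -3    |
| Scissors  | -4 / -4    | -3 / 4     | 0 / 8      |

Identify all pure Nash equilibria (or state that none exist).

(Rock, Scissors) and (Paper, Rock)

A profile is a Nash equilibrium when each player is best-responding to the other.
Player A's best responses — vs Rock: Paper (payoff 8); vs Paper: Rock (payoff 7); vs Scissors: Rock (payoff 4).
Player B's best responses — vs Rock: Scissors (payoff 5); vs Paper: Rock (payoff 3); vs Scissors: Scissors (payoff 8).
Mutual best responses occur at (Rock, Scissors) and (Paper, Rock); at each, neither player gains by switching.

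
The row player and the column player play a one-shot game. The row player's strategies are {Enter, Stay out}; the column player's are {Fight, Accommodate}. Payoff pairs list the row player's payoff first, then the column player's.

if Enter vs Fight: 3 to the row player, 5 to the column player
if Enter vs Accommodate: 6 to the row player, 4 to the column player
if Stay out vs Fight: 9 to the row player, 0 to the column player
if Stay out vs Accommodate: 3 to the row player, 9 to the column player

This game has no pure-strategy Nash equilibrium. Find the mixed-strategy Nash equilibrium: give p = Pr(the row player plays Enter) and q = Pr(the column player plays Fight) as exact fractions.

In a mixed NE each player is indifferent between their pure strategies, so the opponent's mix sets the indifference.
The column player indifferent between Fight and Accommodate: p·5 + (1−p)·0 = p·4 + (1−p)·9 ⟹ 0 + 5p = 9 + (-5)p ⟹ p = 9/10.
The row player indifferent between Enter and Stay out: q·3 + (1−q)·6 = q·9 + (1−q)·3 ⟹ 6 + (-3)q = 3 + 6q ⟹ q = 1/3.

p = 9/10, q = 1/3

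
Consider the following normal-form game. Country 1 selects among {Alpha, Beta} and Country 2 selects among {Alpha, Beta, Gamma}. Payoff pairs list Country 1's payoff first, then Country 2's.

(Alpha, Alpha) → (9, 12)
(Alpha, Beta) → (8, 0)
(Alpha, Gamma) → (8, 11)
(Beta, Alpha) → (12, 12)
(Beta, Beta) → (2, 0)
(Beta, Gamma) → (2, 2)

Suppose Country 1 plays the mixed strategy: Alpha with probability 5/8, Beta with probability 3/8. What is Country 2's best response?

Compute Country 2's expected payoff from each pure strategy against the given mix.
Alpha: (5/8)·12 + (3/8)·12 = 12
Beta: (5/8)·0 + (3/8)·0 = 0
Gamma: (5/8)·11 + (3/8)·2 = 61/8
Highest expected payoff is 12, from Alpha.

Alpha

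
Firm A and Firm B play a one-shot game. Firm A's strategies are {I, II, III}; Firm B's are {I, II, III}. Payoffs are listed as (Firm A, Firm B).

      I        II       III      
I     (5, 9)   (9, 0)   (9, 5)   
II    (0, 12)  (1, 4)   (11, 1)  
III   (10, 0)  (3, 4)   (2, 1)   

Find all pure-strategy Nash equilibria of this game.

Check mutual best responses: a cell is a NE iff neither player can gain by unilaterally deviating.
Firm A's best responses — vs I: III (payoff 10); vs II: I (payoff 9); vs III: II (payoff 11).
Firm B's best responses — vs I: I (payoff 9); vs II: I (payoff 12); vs III: II (payoff 4).
No cell has both players best-responding. For instance, Firm A's best reply to I is III, but against III Firm B prefers II over I.

None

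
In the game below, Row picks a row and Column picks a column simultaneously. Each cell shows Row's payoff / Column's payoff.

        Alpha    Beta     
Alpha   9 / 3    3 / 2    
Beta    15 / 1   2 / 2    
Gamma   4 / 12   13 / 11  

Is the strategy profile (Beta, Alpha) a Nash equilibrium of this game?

Holding Column at Alpha: Row gets 15 from Beta, versus 9 from Alpha, 4 from Gamma. No profitable deviation for Row.
Holding Row at Beta: Column gets 1 from Alpha but could get 2 by switching to Beta. Column has a profitable deviation.

No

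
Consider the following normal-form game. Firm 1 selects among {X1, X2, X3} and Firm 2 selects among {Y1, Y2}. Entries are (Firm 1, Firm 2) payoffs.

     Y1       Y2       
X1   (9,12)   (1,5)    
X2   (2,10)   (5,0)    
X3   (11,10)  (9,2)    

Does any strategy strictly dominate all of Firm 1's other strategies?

A strategy is strictly dominant if it gives Firm 1 a strictly higher payoff than every other strategy, against every choice by the opponent.
X3 strictly dominates: vs Y1: 11 > each of {9, 2}; vs Y2: 9 > each of {1, 5}.

X3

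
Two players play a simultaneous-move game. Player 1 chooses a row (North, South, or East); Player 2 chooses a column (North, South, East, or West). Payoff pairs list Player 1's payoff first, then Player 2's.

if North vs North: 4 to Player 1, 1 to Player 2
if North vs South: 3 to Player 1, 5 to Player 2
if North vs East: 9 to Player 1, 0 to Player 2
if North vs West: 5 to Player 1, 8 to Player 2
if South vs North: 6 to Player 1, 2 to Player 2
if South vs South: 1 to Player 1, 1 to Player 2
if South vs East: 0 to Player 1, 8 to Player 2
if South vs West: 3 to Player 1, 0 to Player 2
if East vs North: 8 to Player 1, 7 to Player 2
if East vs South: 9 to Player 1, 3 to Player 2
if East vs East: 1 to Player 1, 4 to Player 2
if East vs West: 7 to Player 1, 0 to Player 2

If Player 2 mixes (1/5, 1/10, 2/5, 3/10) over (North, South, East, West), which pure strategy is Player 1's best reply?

Player 1's best reply maximizes expected payoff against the mix.
North: (1/5)·4 + (1/10)·3 + (2/5)·9 + (3/10)·5 = 31/5
South: (1/5)·6 + (1/10)·1 + (2/5)·0 + (3/10)·3 = 11/5
East: (1/5)·8 + (1/10)·9 + (2/5)·1 + (3/10)·7 = 5
Highest expected payoff is 31/5, from North.

North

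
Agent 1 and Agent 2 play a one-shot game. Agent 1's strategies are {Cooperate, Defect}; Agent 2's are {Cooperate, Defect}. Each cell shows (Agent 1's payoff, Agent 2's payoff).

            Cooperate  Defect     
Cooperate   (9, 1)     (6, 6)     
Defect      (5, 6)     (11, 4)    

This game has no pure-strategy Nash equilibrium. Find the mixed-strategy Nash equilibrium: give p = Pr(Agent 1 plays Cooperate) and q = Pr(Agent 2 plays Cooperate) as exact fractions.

p = 2/7, q = 5/9

Each player's mixing probability is pinned down by making the *other* player indifferent.
Agent 2 indifferent between Cooperate and Defect: p·1 + (1−p)·6 = p·6 + (1−p)·4 ⟹ 6 + (-5)p = 4 + 2p ⟹ p = 2/7.
Agent 1 indifferent between Cooperate and Defect: q·9 + (1−q)·6 = q·5 + (1−q)·11 ⟹ 6 + 3q = 11 + (-6)q ⟹ q = 5/9.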